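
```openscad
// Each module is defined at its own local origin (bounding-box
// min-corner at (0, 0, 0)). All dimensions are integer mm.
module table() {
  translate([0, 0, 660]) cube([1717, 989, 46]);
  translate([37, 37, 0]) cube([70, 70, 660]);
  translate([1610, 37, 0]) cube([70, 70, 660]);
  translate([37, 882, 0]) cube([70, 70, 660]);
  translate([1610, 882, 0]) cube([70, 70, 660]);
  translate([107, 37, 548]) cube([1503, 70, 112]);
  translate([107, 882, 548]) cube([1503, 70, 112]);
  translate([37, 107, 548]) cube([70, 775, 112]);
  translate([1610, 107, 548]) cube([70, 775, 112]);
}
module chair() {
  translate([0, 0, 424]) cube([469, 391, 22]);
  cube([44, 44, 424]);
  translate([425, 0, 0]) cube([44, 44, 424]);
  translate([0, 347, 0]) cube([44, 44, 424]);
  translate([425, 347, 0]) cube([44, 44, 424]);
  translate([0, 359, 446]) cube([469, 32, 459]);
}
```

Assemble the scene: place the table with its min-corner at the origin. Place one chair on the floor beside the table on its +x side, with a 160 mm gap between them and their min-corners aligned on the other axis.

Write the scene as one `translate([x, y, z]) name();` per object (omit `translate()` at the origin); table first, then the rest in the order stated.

table();
translate([1877, 0, 0]) chair();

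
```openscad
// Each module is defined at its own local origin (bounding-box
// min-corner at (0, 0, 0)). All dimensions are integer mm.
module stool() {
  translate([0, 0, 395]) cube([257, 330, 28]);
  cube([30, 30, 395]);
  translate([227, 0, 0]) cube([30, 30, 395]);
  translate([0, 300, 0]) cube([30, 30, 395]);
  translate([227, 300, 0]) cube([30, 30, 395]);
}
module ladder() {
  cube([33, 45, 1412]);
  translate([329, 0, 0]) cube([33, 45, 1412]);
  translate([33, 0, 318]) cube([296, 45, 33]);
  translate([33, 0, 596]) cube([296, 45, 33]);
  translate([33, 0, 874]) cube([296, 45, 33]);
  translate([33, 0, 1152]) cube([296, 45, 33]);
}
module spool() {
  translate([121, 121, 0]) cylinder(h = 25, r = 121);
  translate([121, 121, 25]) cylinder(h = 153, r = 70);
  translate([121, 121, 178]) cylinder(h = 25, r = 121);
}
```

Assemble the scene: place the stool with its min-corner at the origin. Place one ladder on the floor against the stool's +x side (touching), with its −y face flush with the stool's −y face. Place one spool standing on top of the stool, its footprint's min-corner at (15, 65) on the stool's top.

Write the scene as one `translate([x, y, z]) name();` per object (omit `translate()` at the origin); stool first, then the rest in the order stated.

stool();
translate([257, 0, 0]) ladder();
translate([15, 65, 423]) spool();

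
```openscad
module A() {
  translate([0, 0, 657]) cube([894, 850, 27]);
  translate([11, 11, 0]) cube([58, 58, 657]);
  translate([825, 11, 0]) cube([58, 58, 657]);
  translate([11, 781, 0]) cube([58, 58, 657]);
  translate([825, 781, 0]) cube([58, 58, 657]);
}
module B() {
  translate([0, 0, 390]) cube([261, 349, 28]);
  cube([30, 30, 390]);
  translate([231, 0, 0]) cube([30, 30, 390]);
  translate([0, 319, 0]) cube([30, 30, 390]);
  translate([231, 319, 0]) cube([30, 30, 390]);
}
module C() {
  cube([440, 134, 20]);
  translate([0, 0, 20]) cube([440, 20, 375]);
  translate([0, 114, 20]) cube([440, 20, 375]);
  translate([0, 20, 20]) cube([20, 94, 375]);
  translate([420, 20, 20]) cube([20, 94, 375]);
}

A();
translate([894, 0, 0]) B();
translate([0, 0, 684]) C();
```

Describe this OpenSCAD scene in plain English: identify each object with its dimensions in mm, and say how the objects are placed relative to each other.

A is a rectangular dining table. The top is 894×850×27 mm with its upper surface at z = 684 mm. It stands on four 58×58 mm square legs, each inset 11 mm from the nearest pair of top edges, running from the floor to the underside of the top.

B is a four-legged stool. The seat is 261×349 mm, 28 mm thick, top at z = 418 mm. It stands on four square legs, each 30×30 mm in cross-section, from z = 0 to the seat underside, each flush with a corner of the seat.

C is an open storage box with external size 440×134×395 mm and wall thickness 20 mm (the base is also 20 mm thick). The base covers the whole footprint; the four walls stand on the base, with the y-facing walls full-width and the x-facing walls fitting between their inner faces.

The stool is against the table's +x side, with their −y faces flush. The open box is on top of the table.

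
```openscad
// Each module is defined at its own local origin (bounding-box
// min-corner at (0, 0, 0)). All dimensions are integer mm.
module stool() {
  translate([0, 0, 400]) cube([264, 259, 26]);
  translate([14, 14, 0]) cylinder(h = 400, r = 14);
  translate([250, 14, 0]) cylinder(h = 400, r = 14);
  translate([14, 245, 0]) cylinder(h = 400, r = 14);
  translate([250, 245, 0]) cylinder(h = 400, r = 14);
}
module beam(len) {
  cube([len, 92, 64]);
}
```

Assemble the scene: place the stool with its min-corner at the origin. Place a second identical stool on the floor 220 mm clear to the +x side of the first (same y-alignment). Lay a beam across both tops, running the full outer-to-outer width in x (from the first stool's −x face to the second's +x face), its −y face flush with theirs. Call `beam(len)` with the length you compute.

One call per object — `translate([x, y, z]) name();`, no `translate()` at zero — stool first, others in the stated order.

stool();
translate([484, 0, 0]) stool();
translate([0, 0, 426]) beam(748);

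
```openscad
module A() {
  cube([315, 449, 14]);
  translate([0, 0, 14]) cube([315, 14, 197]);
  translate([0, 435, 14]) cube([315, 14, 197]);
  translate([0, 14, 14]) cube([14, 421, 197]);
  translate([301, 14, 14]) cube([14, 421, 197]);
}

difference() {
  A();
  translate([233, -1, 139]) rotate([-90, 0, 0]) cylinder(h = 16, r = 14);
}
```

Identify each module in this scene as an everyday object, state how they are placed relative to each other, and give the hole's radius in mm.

A is an open box. The open box has a circular hole through its front wall. The hole's radius is 14 mm.

The subtracted cylinder has r = 14 mm.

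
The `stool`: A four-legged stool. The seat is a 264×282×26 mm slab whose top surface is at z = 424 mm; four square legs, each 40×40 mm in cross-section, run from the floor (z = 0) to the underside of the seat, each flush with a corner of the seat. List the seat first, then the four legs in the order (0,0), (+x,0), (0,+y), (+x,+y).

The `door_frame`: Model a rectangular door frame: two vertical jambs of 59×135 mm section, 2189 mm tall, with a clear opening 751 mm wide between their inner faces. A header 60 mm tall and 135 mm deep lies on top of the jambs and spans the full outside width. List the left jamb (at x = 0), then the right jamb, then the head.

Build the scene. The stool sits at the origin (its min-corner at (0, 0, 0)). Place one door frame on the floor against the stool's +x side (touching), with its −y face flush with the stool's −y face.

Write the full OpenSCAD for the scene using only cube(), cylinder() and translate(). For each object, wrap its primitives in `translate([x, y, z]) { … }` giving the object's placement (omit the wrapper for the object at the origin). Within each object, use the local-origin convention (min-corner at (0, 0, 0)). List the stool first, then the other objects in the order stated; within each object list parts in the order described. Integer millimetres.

translate([0, 0, 398]) cube([264, 282, 26]);
cube([40, 40, 398]);
translate([224, 0, 0]) cube([40, 40, 398]);
translate([0, 242, 0]) cube([40, 40, 398]);
translate([224, 242, 0]) cube([40, 40, 398]);
translate([264, 0, 0]) {
  cube([59, 135, 2189]);
  translate([810, 0, 0]) cube([59, 135, 2189]);
  translate([0, 0, 2189]) cube([869, 135, 60]);
}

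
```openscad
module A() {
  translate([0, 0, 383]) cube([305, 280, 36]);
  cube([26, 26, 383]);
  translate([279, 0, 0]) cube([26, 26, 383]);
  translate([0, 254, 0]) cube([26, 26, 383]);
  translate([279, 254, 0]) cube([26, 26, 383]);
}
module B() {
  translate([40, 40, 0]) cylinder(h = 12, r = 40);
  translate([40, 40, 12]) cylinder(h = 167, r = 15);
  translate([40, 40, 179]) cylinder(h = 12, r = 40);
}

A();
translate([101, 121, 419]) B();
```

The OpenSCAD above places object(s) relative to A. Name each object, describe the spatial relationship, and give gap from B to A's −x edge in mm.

A is a stool. B is a spool. The spool is on top of the stool. The gap from the spool to the stool's −x edge is 101 mm.

The spool's min-x is at 101; the stool's min-x is 0; gap = 101 mm.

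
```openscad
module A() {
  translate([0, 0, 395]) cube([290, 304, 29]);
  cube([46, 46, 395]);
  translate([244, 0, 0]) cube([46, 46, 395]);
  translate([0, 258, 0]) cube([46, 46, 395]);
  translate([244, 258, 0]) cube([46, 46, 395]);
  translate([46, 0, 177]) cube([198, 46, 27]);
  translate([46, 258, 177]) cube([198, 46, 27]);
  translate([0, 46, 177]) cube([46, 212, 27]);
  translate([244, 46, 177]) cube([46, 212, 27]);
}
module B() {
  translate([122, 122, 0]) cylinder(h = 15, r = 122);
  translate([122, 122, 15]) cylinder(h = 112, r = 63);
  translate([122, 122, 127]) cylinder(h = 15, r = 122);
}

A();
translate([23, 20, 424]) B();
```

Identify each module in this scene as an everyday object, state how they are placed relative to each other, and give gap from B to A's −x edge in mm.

The spool's min-x is at 23; the stool's min-x is 0; gap = 23 mm.

A is a stool. B is a spool. The spool is on top of the stool. The gap from the spool to the stool's −x edge is 23 mm.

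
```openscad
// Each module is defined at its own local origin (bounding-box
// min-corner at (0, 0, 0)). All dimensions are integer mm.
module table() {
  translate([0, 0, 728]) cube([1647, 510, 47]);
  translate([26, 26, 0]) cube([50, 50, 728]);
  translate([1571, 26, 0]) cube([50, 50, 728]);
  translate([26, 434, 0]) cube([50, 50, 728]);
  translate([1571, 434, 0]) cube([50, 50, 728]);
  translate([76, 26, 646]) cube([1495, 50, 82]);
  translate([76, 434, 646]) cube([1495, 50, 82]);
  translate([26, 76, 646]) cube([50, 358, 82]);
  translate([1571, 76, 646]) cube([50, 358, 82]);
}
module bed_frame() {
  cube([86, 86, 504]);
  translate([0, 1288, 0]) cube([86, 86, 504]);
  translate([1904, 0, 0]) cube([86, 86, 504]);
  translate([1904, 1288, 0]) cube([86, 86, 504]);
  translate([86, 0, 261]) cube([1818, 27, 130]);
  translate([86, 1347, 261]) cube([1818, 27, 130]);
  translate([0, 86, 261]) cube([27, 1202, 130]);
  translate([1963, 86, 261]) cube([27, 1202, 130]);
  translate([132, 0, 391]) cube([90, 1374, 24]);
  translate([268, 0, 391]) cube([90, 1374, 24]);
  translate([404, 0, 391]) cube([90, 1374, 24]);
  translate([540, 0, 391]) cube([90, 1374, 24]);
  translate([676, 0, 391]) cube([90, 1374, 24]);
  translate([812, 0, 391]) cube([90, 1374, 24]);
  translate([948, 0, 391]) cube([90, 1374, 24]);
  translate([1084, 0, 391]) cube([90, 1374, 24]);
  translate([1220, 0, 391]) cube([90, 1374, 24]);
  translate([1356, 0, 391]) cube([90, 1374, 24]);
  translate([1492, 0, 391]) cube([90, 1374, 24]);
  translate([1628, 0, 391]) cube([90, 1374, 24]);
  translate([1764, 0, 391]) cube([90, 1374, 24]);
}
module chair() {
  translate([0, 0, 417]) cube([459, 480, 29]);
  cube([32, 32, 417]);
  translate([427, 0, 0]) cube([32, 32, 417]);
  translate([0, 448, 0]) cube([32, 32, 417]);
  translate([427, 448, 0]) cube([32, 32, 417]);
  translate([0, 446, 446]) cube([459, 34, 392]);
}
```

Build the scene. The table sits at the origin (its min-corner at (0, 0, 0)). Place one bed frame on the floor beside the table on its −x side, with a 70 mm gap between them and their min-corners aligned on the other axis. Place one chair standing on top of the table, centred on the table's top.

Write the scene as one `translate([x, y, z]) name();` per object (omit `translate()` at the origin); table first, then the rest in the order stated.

table();
translate([-2060, 0, 0]) bed_frame();
translate([594, 15, 775]) chair();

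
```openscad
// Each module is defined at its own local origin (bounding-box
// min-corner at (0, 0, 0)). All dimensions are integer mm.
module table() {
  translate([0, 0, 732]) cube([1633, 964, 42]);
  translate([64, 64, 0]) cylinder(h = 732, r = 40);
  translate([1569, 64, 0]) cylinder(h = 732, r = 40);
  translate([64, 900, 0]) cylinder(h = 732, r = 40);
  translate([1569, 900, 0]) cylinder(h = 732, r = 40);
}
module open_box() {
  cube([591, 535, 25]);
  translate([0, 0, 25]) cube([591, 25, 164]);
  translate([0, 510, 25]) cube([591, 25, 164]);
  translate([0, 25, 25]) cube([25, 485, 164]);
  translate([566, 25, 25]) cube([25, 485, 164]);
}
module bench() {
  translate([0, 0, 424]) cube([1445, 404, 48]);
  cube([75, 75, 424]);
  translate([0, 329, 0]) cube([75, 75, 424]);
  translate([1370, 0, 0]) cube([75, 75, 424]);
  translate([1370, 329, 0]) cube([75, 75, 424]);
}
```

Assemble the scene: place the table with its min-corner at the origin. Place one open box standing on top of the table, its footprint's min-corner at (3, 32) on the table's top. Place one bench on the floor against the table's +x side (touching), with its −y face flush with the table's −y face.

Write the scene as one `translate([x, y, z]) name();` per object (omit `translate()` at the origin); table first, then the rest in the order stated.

table();
translate([3, 32, 774]) open_box();
translate([1633, 0, 0]) bench();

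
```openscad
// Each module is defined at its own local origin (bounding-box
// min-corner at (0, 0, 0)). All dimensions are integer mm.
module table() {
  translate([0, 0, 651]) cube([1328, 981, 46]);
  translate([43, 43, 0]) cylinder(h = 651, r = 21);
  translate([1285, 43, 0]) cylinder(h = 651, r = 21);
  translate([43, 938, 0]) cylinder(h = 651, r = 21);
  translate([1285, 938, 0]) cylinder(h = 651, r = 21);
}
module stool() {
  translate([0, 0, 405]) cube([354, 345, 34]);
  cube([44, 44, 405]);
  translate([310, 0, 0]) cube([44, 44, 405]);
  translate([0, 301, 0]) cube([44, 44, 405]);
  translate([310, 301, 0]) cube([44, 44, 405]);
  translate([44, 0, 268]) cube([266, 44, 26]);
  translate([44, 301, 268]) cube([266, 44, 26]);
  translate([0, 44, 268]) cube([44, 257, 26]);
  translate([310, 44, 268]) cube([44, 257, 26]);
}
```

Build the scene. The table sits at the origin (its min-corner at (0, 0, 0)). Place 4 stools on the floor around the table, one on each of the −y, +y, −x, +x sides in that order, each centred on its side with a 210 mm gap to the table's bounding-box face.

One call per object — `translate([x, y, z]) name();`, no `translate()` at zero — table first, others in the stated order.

table();
translate([487, -555, 0]) stool();
translate([487, 1191, 0]) stool();
translate([-564, 318, 0]) stool();
translate([1538, 318, 0]) stool();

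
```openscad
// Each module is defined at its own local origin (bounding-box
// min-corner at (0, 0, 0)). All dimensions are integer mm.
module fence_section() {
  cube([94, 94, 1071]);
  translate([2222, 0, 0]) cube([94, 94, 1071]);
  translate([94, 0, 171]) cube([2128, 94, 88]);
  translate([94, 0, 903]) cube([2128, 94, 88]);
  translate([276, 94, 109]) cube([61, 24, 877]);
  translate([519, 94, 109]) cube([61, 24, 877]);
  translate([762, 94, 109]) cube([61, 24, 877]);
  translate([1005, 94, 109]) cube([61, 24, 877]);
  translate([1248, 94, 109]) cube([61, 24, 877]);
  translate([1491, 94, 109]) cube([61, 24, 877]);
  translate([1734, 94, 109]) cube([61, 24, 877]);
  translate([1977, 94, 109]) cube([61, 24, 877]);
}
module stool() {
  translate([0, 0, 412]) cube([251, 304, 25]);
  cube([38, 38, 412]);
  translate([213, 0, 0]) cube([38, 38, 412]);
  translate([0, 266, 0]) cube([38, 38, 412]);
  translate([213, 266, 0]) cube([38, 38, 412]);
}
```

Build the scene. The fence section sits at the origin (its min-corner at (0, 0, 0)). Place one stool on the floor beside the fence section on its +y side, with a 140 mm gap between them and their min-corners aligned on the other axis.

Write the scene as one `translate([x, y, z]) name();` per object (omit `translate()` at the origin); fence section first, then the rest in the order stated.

fence_section();
translate([0, 258, 0]) stool();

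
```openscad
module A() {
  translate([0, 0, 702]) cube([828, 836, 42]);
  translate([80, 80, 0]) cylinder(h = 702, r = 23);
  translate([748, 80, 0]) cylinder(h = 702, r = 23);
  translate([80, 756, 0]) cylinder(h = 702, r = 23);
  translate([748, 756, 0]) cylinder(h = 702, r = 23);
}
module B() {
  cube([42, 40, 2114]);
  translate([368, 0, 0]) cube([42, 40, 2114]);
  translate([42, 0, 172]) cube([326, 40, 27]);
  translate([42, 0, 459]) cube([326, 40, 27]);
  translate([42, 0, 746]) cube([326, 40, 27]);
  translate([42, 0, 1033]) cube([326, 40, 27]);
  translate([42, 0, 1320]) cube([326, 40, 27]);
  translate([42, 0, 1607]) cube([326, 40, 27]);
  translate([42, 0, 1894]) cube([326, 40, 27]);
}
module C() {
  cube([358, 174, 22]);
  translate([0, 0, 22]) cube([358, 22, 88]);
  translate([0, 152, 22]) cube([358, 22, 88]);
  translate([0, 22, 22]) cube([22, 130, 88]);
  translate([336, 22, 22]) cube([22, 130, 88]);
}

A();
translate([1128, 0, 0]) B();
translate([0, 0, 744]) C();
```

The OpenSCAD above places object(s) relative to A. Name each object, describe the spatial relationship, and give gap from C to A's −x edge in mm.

The open box's min-x is at 0; the table's min-x is 0; gap = 0 mm.

A is a table. B is a ladder. C is an open box. The ladder is on the floor beside the table on its +x side. The open box is on top of the table. The gap from the open box to the table's −x edge is 0 mm.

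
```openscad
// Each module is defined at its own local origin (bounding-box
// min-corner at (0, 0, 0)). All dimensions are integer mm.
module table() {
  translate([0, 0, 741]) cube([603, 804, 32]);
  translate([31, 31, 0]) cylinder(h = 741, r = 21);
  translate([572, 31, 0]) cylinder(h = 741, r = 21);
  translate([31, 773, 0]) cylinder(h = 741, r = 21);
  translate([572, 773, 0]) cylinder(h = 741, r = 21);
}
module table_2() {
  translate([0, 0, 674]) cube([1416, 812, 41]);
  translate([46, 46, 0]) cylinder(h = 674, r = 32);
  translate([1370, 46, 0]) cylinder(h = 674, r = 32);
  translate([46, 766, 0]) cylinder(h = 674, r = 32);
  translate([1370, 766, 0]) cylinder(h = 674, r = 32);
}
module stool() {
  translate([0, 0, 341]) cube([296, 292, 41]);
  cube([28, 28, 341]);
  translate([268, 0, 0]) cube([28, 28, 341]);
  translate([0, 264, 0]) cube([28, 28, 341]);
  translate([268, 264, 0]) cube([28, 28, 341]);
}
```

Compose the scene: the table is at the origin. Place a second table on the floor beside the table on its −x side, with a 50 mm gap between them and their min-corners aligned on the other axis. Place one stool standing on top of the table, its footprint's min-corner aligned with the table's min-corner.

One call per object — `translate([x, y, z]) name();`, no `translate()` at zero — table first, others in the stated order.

table();
translate([-1466, 0, 0]) table_2();
translate([0, 0, 773]) stool();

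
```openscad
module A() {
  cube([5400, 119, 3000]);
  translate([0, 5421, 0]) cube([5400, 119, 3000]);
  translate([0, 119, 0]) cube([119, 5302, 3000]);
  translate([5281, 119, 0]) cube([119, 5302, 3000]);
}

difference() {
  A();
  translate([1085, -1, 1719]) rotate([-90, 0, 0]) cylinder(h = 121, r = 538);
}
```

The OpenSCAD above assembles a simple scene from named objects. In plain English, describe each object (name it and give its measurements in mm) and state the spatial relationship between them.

A is a box-shaped house frame (walls only): outside footprint 5400×5540 mm, wall height 3000 mm, wall thickness 119 mm. The two y-facing walls run the full x-width; the two x-facing walls fit between the inner faces of the y-facing walls.

The house frame has a circular hole of radius 538 mm through its front wall, centred at (x = 1085, z = 1719).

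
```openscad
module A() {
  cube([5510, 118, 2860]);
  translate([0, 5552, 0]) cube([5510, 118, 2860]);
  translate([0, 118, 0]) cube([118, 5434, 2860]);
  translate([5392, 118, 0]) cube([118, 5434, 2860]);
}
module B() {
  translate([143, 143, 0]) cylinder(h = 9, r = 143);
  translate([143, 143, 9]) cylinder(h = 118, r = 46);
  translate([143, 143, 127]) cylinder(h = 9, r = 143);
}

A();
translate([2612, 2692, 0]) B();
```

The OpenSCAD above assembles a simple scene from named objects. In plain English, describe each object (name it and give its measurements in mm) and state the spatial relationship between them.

A is a box-shaped house frame (walls only): outside footprint 5510×5670 mm, wall height 2860 mm, wall thickness 118 mm. The two y-facing walls run the full x-width; the two x-facing walls fit between the inner faces of the y-facing walls.

B is a spool: two coaxial disc flanges of radius 143 mm and thickness 9 mm, joined by a core cylinder of radius 46 mm and height 118 mm. The lower flange rests on z = 0 and the three cylinders share a vertical axis.

The spool sits inside the house frame, centred.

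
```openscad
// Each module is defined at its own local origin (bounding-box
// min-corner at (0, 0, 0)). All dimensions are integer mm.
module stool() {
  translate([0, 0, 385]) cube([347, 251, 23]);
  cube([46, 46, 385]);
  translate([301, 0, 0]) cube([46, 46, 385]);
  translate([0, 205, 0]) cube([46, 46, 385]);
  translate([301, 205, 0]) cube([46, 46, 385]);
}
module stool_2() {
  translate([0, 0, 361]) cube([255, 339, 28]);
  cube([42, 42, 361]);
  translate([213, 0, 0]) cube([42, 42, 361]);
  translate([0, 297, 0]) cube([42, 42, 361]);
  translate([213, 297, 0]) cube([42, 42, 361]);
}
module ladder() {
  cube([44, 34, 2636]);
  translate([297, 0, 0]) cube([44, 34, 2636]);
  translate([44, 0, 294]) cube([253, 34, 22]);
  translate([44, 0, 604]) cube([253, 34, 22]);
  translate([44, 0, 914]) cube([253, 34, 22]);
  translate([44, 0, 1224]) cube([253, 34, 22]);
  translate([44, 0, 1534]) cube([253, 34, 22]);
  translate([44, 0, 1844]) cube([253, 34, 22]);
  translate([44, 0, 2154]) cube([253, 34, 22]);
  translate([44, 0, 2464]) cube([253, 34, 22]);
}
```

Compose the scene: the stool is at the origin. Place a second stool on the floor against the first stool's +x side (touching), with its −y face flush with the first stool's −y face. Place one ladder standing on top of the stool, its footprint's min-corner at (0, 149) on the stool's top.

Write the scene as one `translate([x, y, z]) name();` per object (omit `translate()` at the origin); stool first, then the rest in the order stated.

stool();
translate([347, 0, 0]) stool_2();
translate([0, 149, 408]) ladder();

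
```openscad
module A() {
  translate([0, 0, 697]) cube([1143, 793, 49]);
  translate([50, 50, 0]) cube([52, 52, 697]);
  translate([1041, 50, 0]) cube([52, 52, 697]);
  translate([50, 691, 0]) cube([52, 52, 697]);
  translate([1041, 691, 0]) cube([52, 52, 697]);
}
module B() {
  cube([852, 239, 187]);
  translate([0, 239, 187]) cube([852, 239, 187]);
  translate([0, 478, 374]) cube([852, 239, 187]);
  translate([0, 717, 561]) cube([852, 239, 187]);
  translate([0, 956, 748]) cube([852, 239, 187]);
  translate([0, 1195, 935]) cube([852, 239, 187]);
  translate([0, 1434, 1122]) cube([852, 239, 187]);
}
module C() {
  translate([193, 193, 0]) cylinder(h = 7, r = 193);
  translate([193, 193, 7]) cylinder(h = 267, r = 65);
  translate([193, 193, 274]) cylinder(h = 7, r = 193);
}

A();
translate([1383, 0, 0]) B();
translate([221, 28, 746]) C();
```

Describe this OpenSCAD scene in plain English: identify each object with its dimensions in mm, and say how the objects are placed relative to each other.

A is a table: top 1143 mm (x) × 793 mm (y), 49 mm thick, upper face at z = 746 mm, on four 52×52 mm square legs, each inset 50 mm from the nearest pair of top edges, running from z = 0 to the bottom of the top.

B is a run of 7 identical solid stair steps. Each tread is 852×239 mm and each step block is 187 mm high. Step 1 rests on the floor; step k is offset from step 1 by (k−1)×239 mm in y and (k−1)×187 mm in z.

C is a spool: two coaxial disc flanges of radius 193 mm and thickness 7 mm, joined by a core cylinder of radius 65 mm and height 267 mm. The lower flange rests on z = 0 and the three cylinders share a vertical axis.

The staircase is on the floor beside the table on its +x side. The spool is on top of the table.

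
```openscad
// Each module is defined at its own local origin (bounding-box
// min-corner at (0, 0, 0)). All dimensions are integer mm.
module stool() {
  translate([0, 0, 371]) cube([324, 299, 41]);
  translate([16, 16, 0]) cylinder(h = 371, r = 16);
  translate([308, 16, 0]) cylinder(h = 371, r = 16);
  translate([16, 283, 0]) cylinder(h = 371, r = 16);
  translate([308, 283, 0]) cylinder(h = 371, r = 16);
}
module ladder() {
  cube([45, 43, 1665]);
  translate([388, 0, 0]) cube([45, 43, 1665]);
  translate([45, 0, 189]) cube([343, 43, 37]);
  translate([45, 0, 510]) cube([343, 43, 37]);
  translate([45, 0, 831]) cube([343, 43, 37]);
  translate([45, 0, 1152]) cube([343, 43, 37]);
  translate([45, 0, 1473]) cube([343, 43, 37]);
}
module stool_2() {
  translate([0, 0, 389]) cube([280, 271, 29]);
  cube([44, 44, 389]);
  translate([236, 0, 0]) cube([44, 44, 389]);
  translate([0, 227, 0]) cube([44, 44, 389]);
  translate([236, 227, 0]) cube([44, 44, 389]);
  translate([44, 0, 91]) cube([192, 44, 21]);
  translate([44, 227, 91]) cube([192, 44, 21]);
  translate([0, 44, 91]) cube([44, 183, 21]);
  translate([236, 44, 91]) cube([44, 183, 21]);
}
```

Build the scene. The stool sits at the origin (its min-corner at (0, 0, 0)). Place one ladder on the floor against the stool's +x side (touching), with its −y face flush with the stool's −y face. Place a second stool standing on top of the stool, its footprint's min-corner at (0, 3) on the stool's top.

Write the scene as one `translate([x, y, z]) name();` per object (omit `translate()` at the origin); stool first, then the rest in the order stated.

stool();
translate([324, 0, 0]) ladder();
translate([0, 3, 412]) stool_2();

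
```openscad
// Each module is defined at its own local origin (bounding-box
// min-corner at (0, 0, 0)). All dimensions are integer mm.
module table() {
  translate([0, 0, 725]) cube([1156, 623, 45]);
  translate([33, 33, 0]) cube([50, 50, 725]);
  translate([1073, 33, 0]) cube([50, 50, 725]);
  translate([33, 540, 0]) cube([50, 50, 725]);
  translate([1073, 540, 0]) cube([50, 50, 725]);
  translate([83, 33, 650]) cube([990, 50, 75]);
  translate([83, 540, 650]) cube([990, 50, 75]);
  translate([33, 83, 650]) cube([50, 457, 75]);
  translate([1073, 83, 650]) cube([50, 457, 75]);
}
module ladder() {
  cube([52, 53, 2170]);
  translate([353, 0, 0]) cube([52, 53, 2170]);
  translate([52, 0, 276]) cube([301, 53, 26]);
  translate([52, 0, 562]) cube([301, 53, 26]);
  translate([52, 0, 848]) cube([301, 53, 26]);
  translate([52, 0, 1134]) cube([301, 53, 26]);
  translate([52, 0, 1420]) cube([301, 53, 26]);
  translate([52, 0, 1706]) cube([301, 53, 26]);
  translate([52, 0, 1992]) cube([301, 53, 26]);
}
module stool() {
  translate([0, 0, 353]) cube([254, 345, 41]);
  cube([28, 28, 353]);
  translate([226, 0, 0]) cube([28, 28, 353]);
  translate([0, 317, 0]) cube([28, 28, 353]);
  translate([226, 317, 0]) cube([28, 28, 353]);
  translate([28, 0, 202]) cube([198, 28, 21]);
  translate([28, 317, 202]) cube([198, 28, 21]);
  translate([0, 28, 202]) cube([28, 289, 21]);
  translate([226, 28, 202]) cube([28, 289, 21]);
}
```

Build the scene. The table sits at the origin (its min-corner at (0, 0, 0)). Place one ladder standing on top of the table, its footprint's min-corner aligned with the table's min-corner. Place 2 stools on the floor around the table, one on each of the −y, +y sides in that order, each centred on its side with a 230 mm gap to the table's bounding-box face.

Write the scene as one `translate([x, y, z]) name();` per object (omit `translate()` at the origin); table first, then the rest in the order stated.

table();
translate([0, 0, 770]) ladder();
translate([451, -575, 0]) stool();
translate([451, 853, 0]) stool();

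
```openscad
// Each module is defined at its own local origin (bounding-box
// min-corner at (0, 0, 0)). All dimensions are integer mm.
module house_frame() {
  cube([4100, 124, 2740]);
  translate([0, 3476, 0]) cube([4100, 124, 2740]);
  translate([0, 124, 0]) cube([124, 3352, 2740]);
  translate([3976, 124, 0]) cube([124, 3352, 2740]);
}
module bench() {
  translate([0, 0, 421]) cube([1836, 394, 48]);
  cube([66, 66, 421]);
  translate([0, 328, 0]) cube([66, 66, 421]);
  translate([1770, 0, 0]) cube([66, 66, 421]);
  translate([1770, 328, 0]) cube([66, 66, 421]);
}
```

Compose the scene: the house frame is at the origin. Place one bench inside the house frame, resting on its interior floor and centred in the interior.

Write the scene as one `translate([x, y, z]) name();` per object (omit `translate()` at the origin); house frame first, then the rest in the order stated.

house_frame();
translate([1132, 1603, 0]) bench();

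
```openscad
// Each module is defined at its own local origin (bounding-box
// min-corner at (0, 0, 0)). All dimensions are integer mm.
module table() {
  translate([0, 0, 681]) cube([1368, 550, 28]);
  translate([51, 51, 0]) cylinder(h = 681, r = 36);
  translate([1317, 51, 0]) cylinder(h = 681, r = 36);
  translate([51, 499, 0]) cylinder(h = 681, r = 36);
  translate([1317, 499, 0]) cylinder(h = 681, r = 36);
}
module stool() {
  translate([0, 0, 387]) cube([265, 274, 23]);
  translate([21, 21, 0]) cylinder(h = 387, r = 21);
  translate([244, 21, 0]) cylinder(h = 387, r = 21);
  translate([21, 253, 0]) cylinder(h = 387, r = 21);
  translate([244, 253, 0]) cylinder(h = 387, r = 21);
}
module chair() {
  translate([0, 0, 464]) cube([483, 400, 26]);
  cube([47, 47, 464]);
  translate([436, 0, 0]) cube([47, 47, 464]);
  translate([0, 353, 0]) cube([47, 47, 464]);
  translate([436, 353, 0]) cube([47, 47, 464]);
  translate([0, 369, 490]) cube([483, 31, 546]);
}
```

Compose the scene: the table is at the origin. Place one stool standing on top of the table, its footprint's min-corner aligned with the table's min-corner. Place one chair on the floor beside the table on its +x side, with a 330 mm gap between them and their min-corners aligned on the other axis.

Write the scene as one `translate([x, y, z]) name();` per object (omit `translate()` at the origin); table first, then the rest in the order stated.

table();
translate([0, 0, 709]) stool();
translate([1698, 0, 0]) chair();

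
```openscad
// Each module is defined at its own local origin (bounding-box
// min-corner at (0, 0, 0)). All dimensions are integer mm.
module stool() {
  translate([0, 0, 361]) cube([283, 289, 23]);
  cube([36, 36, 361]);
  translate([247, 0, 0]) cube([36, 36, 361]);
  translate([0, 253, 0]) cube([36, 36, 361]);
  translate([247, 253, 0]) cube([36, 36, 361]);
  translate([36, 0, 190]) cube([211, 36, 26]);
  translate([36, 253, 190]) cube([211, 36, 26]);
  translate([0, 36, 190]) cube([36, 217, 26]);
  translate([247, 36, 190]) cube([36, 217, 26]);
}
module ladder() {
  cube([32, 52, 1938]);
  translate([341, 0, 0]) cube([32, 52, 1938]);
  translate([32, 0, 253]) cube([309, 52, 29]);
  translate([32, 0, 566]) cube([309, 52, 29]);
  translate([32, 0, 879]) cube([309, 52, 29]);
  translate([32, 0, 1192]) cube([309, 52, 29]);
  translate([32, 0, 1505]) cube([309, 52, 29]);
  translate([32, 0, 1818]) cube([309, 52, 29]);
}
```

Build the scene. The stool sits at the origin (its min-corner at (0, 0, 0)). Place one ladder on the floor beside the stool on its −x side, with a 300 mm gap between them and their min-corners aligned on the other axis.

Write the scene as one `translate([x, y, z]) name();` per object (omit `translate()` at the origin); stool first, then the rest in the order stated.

stool();
translate([-673, 0, 0]) ladder();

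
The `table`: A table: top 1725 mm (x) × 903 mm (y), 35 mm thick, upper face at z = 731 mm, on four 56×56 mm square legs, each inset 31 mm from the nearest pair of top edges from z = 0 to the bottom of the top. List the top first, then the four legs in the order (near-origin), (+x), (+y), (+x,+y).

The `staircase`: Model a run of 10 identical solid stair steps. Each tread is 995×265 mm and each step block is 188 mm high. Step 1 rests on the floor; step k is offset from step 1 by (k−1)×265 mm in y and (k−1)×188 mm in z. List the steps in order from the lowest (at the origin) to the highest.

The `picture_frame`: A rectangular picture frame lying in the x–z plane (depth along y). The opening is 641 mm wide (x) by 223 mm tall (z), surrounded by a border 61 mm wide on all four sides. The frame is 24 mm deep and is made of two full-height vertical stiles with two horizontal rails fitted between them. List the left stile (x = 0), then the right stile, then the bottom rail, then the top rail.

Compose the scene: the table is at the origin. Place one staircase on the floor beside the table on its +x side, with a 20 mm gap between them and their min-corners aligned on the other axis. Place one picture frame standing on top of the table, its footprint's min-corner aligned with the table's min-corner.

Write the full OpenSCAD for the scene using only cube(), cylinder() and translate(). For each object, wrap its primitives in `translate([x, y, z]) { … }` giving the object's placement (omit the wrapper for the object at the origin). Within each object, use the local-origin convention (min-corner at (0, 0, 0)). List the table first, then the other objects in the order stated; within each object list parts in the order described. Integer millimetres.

translate([0, 0, 696]) cube([1725, 903, 35]);
translate([31, 31, 0]) cube([56, 56, 696]);
translate([1638, 31, 0]) cube([56, 56, 696]);
translate([31, 816, 0]) cube([56, 56, 696]);
translate([1638, 816, 0]) cube([56, 56, 696]);
translate([1745, 0, 0]) {
  cube([995, 265, 188]);
  translate([0, 265, 188]) cube([995, 265, 188]);
  translate([0, 530, 376]) cube([995, 265, 188]);
  translate([0, 795, 564]) cube([995, 265, 188]);
  translate([0, 1060, 752]) cube([995, 265, 188]);
  translate([0, 1325, 940]) cube([995, 265, 188]);
  translate([0, 1590, 1128]) cube([995, 265, 188]);
  translate([0, 1855, 1316]) cube([995, 265, 188]);
  translate([0, 2120, 1504]) cube([995, 265, 188]);
  translate([0, 2385, 1692]) cube([995, 265, 188]);
}
translate([0, 0, 731]) {
  cube([61, 24, 345]);
  translate([702, 0, 0]) cube([61, 24, 345]);
  translate([61, 0, 0]) cube([641, 24, 61]);
  translate([61, 0, 284]) cube([641, 24, 61]);
}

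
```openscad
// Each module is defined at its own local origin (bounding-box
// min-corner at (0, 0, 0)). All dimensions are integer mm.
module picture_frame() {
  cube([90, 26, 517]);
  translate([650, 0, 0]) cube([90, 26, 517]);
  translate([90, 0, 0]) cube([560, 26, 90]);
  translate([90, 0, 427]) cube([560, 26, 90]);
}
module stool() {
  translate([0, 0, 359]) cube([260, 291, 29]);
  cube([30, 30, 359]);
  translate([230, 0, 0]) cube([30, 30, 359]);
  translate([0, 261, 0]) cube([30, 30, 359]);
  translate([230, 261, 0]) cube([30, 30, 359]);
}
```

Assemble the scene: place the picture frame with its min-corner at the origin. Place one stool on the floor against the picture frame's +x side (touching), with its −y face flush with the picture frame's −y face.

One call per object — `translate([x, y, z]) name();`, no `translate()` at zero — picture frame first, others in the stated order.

picture_frame();
translate([740, 0, 0]) stool();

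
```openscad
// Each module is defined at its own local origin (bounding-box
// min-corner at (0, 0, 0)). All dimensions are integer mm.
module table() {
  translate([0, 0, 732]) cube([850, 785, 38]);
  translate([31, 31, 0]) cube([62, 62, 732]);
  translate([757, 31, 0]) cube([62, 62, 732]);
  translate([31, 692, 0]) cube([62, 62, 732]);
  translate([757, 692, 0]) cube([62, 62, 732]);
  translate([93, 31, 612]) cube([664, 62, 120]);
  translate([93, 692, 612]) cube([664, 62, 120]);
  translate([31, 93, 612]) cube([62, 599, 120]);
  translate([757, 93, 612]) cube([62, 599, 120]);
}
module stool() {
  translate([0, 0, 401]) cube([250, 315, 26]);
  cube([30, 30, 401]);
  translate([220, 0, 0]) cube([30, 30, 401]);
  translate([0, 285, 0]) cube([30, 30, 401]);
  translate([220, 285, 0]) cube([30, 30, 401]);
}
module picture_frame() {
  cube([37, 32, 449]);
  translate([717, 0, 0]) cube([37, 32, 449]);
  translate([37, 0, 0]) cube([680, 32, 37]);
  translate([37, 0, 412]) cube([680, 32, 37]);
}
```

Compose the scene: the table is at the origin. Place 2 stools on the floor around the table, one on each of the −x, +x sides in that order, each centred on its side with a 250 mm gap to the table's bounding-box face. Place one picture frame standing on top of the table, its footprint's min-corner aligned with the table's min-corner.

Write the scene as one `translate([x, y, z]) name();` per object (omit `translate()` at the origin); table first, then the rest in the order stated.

table();
translate([-500, 235, 0]) stool();
translate([1100, 235, 0]) stool();
translate([0, 0, 770]) picture_frame();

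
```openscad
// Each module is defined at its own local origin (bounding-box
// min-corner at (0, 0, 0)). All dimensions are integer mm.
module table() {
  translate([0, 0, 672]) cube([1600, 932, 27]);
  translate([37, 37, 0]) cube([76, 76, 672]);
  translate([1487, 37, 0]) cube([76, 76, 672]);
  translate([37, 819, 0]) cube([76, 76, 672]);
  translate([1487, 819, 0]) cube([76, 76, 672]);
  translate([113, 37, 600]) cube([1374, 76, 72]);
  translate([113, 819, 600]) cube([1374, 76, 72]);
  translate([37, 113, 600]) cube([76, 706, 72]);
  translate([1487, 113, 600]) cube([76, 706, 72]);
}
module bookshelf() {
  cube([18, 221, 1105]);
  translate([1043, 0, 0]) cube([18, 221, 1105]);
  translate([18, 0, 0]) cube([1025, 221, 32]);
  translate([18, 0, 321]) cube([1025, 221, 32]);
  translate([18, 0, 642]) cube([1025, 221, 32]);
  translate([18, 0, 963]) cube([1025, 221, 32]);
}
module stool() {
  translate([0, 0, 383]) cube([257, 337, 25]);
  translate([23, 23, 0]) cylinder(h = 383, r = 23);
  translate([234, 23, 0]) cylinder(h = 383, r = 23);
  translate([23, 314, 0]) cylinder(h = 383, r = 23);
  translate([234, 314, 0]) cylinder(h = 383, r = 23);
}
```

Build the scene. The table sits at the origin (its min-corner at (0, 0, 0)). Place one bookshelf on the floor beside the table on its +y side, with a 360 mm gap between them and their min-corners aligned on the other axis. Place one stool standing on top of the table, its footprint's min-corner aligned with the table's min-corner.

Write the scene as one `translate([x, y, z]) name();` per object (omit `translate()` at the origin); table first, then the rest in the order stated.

table();
translate([0, 1292, 0]) bookshelf();
translate([0, 0, 699]) stool();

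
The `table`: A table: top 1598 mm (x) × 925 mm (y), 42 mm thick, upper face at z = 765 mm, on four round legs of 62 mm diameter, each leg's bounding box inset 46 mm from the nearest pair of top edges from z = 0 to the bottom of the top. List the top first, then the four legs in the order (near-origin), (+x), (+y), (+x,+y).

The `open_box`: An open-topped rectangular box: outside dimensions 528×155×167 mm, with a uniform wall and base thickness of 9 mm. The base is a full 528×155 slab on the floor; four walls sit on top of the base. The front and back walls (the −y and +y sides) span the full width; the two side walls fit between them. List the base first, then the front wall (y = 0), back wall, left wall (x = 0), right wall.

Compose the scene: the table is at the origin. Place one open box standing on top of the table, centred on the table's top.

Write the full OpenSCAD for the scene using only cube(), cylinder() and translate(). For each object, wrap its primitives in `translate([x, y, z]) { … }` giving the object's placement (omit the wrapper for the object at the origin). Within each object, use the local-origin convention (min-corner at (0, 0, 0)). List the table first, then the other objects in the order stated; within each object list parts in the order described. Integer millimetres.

translate([0, 0, 723]) cube([1598, 925, 42]);
translate([77, 77, 0]) cylinder(h = 723, r = 31);
translate([1521, 77, 0]) cylinder(h = 723, r = 31);
translate([77, 848, 0]) cylinder(h = 723, r = 31);
translate([1521, 848, 0]) cylinder(h = 723, r = 31);
translate([535, 385, 765]) {
  cube([528, 155, 9]);
  translate([0, 0, 9]) cube([528, 9, 158]);
  translate([0, 146, 9]) cube([528, 9, 158]);
  translate([0, 9, 9]) cube([9, 137, 158]);
  translate([519, 9, 9]) cube([9, 137, 158]);
}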